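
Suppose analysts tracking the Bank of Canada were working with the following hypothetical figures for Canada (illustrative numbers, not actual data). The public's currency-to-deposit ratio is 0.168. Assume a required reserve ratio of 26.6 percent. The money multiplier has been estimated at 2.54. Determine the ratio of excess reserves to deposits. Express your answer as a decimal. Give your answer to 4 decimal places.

0.0258

Using m = 2.54. Since m = (1 + c)/(c + rr + e), the denominator satisfies c + rr + e = (1 + c)/m = (1 + 0.168) / 2.54 ≈ 0.459843.
With c = 0.168 and rr = 0.266, the ratio of excess reserves to deposits is 0.459843 − 0.168 − 0.266 = 0.025843.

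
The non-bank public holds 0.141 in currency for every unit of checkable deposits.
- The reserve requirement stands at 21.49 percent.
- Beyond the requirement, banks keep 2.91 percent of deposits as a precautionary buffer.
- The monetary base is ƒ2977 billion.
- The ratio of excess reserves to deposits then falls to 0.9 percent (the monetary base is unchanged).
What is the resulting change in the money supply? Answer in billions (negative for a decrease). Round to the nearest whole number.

Initially m₁ = (1 + 0.141) / (0.2149 + 0.0291 + 0.141) ≈ 2.96364, so M₁ = 2.96364 × 2977 ≈ 8822.7563 billion.
After the change m₂ = (1 + 0.141) / (0.2149 + 0.009 + 0.141) ≈ 3.12688, so M₂ = 3.12688 × 2977 ≈ 9308.7218 billion.
ΔM = M₂ − M₁ = 9308.7218 − 8822.7563 = 485.9655 billion.

ƒ486 billion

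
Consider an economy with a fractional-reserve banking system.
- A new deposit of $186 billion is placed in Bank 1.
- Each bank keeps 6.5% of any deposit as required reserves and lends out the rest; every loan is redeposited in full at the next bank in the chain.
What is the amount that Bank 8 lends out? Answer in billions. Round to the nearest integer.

$109 billion

Each bank lends a fraction (1 − rr) = 0.9350 of the deposit it receives, so Bank 8 receives 186·0.9350^7 and lends 186·0.9350^8 ≈ 108.6440 billion.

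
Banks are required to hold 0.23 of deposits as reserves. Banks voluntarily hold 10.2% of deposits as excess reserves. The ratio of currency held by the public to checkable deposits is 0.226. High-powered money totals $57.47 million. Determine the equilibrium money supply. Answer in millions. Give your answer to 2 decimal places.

The money multiplier is m = (1 + c) / (rr + e + c) = (1 + 0.226) / (0.23 + 0.102 + 0.226) ≈ 2.19713.
So M = m × MB = 2.19713 × 57.47 ≈ 126.2691 million.

$126.27 million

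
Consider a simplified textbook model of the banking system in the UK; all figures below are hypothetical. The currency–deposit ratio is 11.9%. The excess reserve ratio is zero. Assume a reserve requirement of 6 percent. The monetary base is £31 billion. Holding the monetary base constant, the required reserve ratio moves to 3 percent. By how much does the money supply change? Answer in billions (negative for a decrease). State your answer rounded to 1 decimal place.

£39.0 billion

Initially m₁ = (1 + 0.119) / (0.06 + 0.119) ≈ 6.2514, so M₁ = 6.2514 × 31 = 193.7934 billion.
After the change m₂ = (1 + 0.119) / (0.03 + 0.119) ≈ 7.5101, so M₂ = 7.5101 × 31 = 232.8131 billion.
ΔM = M₂ − M₁ = 232.8131 − 193.7934 = 39.0197 billion.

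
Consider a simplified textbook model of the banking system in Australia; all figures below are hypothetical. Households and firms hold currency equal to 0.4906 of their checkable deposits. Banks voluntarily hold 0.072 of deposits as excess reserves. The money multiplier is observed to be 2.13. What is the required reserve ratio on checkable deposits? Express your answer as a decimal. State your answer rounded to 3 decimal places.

0.137

Using m = 2.13. Since m = (1 + c)/(c + rr + e), the denominator satisfies c + rr + e = (1 + c)/m = (1 + 0.4906) / 2.13 ≈ 0.699812.
With c = 0.4906 and e = 0.072, the required reserve ratio on checkable deposits is 0.699812 − 0.4906 − 0.072 = 0.137212.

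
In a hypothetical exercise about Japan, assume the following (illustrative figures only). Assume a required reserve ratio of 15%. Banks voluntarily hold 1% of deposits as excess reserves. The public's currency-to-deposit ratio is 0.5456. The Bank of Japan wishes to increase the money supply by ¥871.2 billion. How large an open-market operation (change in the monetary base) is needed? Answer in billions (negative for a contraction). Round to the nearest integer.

¥398 billion

The money multiplier is m = (1 + c) / (rr + e + c) = (1 + 0.5456) / (0.15 + 0.01 + 0.5456) ≈ 2.1905.
ΔMB = ΔM / m = (+871.2) / 2.1905 ≈ 397.7174 billion.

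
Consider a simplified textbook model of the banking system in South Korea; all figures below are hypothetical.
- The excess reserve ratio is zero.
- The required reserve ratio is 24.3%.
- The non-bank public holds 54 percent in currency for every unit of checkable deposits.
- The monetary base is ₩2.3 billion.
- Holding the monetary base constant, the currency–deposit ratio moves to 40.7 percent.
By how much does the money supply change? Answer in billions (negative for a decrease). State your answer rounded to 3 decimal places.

₩0.455 billion

Initially m₁ = (1 + 0.54) / (0.243 + 0.54) ≈ 1.96679, so M₁ = 1.96679 × 2.3 ≈ 4.5236 billion.
After the change m₂ = (1 + 0.407) / (0.243 + 0.407) ≈ 2.16462, so M₂ = 2.16462 × 2.3 ≈ 4.9786 billion.
ΔM = M₂ − M₁ = 4.9786 − 4.5236 = 0.455 billion.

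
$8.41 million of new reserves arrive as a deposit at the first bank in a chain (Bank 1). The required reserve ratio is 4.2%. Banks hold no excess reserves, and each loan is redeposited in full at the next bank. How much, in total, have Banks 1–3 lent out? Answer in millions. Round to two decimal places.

Bank i lends (1 − rr)^i of the original deposit: Bank 1 lends 8.41·0.9580 ≈ 8.0568, Bank 2 lends 8.41·0.9580² ≈ 7.7184, and so on.
Summing a geometric series: total = 8.41·[0.9580·(1 − 0.9580^3) / (1 − 0.9580)] ≈ 23.1694 million.

$23.17 million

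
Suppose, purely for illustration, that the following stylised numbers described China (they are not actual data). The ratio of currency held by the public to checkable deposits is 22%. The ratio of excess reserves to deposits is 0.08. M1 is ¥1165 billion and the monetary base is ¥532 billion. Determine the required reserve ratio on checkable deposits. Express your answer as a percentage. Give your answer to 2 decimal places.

Using m = M/MB = 1165/532 ≈ 2.189850. Since m = (1 + c)/(c + rr + e), the denominator satisfies c + rr + e = (1 + c)/m = (1 + 0.22) / 2.189850 ≈ 0.557116.
With c = 0.22 and e = 0.08, the required reserve ratio on checkable deposits is 0.557116 − 0.22 − 0.08 = 0.257116.

25.71%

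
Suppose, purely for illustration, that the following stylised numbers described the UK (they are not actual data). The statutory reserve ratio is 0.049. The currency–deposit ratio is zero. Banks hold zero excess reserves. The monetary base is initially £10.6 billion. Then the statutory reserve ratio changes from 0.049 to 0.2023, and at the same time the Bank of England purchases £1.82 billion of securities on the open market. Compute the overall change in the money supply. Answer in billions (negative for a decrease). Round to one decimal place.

-154.9 billion

Before: m₁ = 1 / (0.049) ≈ 20.4082, MB₁ = 10.6, so M₁ = 20.4082 × 10.6 ≈ 216.3269 billion.
After: m₂ = 1 / (0.2023) ≈ 4.9432, MB₂ = 10.6 + 1.82 = 12.42, so M₂ = 4.9432 × 12.42 ≈ 61.3945 billion.
ΔM = M₂ − M₁ = 61.3945 − 216.3269 = -154.9324 billion.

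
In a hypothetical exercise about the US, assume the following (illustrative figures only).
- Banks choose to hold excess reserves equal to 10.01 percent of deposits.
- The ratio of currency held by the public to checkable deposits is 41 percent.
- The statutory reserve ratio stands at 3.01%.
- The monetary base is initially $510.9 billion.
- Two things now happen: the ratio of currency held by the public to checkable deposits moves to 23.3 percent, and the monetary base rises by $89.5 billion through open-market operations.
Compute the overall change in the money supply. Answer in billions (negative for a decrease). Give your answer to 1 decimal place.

$704.7 billion

Before: m₁ = (1 + 0.41) / (0.0301 + 0.1001 + 0.41) ≈ 2.61014, MB₁ = 510.9, so M₁ = 2.61014 × 510.9 ≈ 1333.5205 billion.
After: m₂ = (1 + 0.233) / (0.0301 + 0.1001 + 0.233) ≈ 3.39482, MB₂ = 510.9 + 89.5 = 600.4, so M₂ = 3.39482 × 600.4 ≈ 2038.2499 billion.
ΔM = M₂ − M₁ = 2038.2499 − 1333.5205 = 704.7294 billion.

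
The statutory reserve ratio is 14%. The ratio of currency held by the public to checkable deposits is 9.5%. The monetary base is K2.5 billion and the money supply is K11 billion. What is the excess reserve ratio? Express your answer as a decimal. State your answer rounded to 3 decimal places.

Using m = M/MB = 11/2.5 = 4.400000. Since m = (1 + c)/(c + rr + e), the denominator satisfies c + rr + e = (1 + c)/m = (1 + 0.095) / 4.400000 ≈ 0.248864.
With c = 0.095 and rr = 0.14, the excess reserve ratio is 0.248864 − 0.095 − 0.14 = 0.013864.

0.014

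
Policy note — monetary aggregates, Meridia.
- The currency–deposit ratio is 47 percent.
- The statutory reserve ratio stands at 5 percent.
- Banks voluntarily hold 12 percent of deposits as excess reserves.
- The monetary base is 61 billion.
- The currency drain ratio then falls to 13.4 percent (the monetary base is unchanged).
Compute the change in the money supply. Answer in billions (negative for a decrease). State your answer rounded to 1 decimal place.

Initially m₁ = (1 + 0.47) / (0.05 + 0.12 + 0.47) ≈ 2.2969, so M₁ = 2.2969 × 61 = 140.1109 billion.
After the change m₂ = (1 + 0.134) / (0.05 + 0.12 + 0.134) ≈ 3.7303, so M₂ = 3.7303 × 61 = 227.5483 billion.
ΔM = M₂ − M₁ = 227.5483 − 140.1109 = 87.4374 billion.

87.4 billion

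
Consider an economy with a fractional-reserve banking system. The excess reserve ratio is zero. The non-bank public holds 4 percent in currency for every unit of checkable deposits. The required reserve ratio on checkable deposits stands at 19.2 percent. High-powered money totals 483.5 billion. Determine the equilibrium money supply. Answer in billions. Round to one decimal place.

The money multiplier is m = (1 + c) / (rr + c) = (1 + 0.04) / (0.192 + 0.04) ≈ 4.48276.
So M = m × MB = 4.48276 × 483.5 ≈ 2167.4145 billion.

2167.4 billion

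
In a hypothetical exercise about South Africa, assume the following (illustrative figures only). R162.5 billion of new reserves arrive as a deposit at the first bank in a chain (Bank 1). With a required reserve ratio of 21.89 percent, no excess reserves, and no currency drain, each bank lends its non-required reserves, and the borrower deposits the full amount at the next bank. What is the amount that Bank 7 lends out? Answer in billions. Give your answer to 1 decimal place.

R28.8 billion

Each bank lends a fraction (1 − rr) = 0.7811 of the deposit it receives, so Bank 7 receives 162.5·0.7811^6 and lends 162.5·0.7811^7 ≈ 28.8270 billion.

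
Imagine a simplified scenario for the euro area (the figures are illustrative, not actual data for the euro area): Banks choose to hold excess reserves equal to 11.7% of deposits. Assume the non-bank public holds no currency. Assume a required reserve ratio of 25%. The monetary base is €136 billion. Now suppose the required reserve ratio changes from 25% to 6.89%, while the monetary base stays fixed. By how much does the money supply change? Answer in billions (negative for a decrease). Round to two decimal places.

€361.00 billion

Initially m₁ = 1 / (0.25 + 0.117) ≈ 2.724796, so M₁ = 2.724796 × 136 ≈ 370.5723 billion.
After the change m₂ = 1 / (0.0689 + 0.117) ≈ 5.379236, so M₂ = 5.379236 × 136 ≈ 731.5761 billion.
ΔM = M₂ − M₁ = 731.5761 − 370.5723 = 361.0038 billion.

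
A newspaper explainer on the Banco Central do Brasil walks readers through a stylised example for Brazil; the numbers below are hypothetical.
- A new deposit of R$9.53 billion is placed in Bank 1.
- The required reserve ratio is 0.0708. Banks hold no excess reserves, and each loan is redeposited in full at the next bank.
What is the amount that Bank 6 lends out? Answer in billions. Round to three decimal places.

Each bank lends a fraction (1 − rr) = 0.9292 of the deposit it receives, so Bank 6 receives 9.53·0.9292^5 and lends 9.53·0.9292^6 ≈ 6.1341 billion.

R$6.134 billion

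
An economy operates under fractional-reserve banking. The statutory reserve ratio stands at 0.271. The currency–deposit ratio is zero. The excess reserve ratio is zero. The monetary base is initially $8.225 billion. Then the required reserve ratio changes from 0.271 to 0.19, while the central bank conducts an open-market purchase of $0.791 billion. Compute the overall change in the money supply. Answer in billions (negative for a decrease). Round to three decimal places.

Before: m₁ = 1 / (0.271) ≈ 3.69004, MB₁ = 8.225, so M₁ = 3.69004 × 8.225 ≈ 30.3506 billion.
After: m₂ = 1 / (0.19) ≈ 5.26316, MB₂ = 8.225 + 0.791 = 9.016, so M₂ = 5.26316 × 9.016 ≈ 47.4527 billion.
ΔM = M₂ − M₁ = 47.4527 − 30.3506 = 17.1021 billion.

$17.102 billion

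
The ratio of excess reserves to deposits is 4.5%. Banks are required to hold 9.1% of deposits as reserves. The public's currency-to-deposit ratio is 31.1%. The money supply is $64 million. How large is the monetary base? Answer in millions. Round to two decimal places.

The money multiplier is m = (1 + c) / (rr + e + c) = (1 + 0.311) / (0.091 + 0.045 + 0.311) ≈ 2.93289.
MB = M / m = 64 / 2.93289 ≈ 21.8215 million.

$21.82 million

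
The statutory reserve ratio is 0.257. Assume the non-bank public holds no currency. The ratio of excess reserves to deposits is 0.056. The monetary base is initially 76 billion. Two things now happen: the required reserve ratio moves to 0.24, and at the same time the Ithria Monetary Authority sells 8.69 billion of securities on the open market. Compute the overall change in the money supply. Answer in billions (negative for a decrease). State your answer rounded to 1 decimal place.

Before: m₁ = 1 / (0.257 + 0.056) ≈ 3.1949, MB₁ = 76, so M₁ = 3.1949 × 76 = 242.8124 billion.
After: m₂ = 1 / (0.24 + 0.056) ≈ 3.3784, MB₂ = 76 − 8.69 = 67.31, so M₂ = 3.3784 × 67.31 ≈ 227.4001 billion.
ΔM = M₂ − M₁ = 227.4001 − 242.8124 = -15.4123 billion.

-15.4 billion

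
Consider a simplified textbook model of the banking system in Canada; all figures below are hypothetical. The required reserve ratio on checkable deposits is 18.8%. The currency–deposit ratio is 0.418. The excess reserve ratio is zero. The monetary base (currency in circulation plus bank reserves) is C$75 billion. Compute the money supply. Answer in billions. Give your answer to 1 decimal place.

The money multiplier is m = (1 + c) / (rr + c) = (1 + 0.418) / (0.188 + 0.418) ≈ 2.3399.
So M = m × MB = 2.3399 × 75 = 175.4925 billion.

C$175.5 billion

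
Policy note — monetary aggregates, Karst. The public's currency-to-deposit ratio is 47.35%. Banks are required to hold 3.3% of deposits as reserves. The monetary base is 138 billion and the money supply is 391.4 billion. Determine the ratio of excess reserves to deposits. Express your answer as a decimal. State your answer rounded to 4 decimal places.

0.0130

Using m = M/MB = 391.4/138 ≈ 2.836232. Since m = (1 + c)/(c + rr + e), the denominator satisfies c + rr + e = (1 + c)/m = (1 + 0.4735) / 2.836232 ≈ 0.519527.
With c = 0.4735 and rr = 0.033, the ratio of excess reserves to deposits is 0.519527 − 0.4735 − 0.033 = 0.013027.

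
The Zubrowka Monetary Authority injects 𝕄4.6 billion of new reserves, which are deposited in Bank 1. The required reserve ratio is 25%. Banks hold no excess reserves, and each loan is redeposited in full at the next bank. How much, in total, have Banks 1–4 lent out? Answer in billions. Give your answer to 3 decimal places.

𝕄9.434 billion

Bank i lends (1 − rr)^i of the original deposit: Bank 1 lends 4.6·0.7500 = 3.4500, Bank 2 lends 4.6·0.7500² = 2.5875, and so on.
Summing a geometric series: total = 4.6·[0.7500·(1 − 0.7500^4) / (1 − 0.7500)] ≈ 9.4336 billion.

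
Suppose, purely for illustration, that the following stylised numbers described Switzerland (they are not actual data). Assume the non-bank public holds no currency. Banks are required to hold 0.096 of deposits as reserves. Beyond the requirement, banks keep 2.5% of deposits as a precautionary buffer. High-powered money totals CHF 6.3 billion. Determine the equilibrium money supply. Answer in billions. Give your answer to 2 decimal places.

The money multiplier is m = 1 / (rr + e) = 1 / (0.096 + 0.025) ≈ 8.2645.
So M = m × MB = 8.2645 × 6.3 ≈ 52.0663 billion.

CHF 52.07 billion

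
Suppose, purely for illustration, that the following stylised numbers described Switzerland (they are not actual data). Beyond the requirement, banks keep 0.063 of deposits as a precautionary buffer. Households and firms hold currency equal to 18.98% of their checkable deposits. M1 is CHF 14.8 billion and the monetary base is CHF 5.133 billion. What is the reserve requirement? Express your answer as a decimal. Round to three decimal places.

Using m = M/MB = 14.8/5.133 ≈ 2.883304. Since m = (1 + c)/(c + rr + e), the denominator satisfies c + rr + e = (1 + c)/m = (1 + 0.1898) / 2.883304 ≈ 0.412652.
With c = 0.1898 and e = 0.063, the reserve requirement is 0.412652 − 0.1898 − 0.063 = 0.159852.

0.160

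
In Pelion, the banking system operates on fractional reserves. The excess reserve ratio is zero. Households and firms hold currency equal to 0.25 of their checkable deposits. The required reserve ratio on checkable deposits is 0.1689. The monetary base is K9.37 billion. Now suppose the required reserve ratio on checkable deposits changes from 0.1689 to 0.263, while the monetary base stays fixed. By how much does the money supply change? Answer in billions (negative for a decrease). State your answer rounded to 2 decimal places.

-5.13 billion

Initially m₁ = (1 + 0.25) / (0.1689 + 0.25) ≈ 2.9840, so M₁ = 2.9840 × 9.37 ≈ 27.9601 billion.
After the change m₂ = (1 + 0.25) / (0.263 + 0.25) ≈ 2.4366, so M₂ = 2.4366 × 9.37 ≈ 22.8309 billion.
ΔM = M₂ − M₁ = 22.8309 − 27.9601 = -5.1292 billion.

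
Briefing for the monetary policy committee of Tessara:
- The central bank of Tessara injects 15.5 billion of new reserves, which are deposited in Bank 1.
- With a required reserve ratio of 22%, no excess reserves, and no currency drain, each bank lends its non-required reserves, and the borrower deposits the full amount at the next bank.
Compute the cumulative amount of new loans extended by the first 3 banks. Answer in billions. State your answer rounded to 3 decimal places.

28.876 billion

Bank i lends (1 − rr)^i of the original deposit: Bank 1 lends 15.5·0.7800 = 12.0900, Bank 2 lends 15.5·0.7800² = 9.4302, and so on.
Summing a geometric series: total = 15.5·[0.7800·(1 − 0.7800^3) / (1 − 0.7800)] ≈ 28.8758 billion.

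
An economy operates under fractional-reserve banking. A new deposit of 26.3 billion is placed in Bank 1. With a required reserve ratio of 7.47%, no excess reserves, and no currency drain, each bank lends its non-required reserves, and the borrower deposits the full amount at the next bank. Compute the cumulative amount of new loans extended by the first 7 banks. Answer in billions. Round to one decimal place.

136.6 billion

Bank i lends (1 − rr)^i of the original deposit: Bank 1 lends 26.3·0.9253 ≈ 24.3354, Bank 2 lends 26.3·0.9253² ≈ 22.5175, and so on.
Summing a geometric series: total = 26.3·[0.9253·(1 − 0.9253^7) / (1 − 0.9253)] ≈ 136.5861 billion.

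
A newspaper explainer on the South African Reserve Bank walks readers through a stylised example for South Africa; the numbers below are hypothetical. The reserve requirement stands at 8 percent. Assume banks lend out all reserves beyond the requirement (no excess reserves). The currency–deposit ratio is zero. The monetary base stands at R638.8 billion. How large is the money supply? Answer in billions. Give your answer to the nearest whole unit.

With no currency drain or excess reserves, the money multiplier is m = 1/rr = 1/0.08 = 12.5.
Money supply M = m × MB = 12.5 × 638.8 = 7985 billion.

R7985 billion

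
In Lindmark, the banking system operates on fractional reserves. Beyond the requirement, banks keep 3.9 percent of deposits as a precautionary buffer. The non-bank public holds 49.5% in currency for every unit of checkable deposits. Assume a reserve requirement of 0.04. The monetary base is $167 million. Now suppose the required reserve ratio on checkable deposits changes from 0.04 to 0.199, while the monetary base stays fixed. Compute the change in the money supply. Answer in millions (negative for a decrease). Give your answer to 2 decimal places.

-94.35 million

Initially m₁ = (1 + 0.495) / (0.04 + 0.039 + 0.495) ≈ 2.604530, so M₁ = 2.604530 × 167 ≈ 434.9565 million.
After the change m₂ = (1 + 0.495) / (0.199 + 0.039 + 0.495) ≈ 2.039563, so M₂ = 2.039563 × 167 ≈ 340.607 million.
ΔM = M₂ − M₁ = 340.607 − 434.9565 = -94.3495 million.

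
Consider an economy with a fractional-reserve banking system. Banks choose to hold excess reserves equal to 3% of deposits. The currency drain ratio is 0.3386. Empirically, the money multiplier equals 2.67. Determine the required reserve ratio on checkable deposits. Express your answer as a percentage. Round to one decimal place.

Using m = 2.67. Since m = (1 + c)/(c + rr + e), the denominator satisfies c + rr + e = (1 + c)/m = (1 + 0.3386) / 2.67 ≈ 0.501348.
With c = 0.3386 and e = 0.03, the required reserve ratio on checkable deposits is 0.501348 − 0.3386 − 0.03 = 0.132748.

13.3%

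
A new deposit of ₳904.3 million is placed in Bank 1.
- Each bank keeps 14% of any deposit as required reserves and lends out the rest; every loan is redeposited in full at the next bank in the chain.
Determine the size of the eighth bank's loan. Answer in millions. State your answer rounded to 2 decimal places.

Each bank lends a fraction (1 − rr) = 0.8600 of the deposit it receives, so Bank 8 receives 904.3·0.8600^7 and lends 904.3·0.8600^8 ≈ 270.5828 million.

₳270.58 million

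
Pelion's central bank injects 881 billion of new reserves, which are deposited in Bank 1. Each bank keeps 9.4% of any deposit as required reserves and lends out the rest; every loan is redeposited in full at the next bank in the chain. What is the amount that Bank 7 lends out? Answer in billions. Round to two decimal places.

441.44 billion

Each bank lends a fraction (1 − rr) = 0.9060 of the deposit it receives, so Bank 7 receives 881·0.9060^6 and lends 881·0.9060^7 ≈ 441.4416 billion.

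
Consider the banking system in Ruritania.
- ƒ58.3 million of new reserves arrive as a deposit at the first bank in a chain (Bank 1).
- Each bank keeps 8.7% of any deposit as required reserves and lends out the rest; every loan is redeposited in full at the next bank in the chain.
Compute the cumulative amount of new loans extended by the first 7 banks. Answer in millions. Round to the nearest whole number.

ƒ288 million

Bank i lends (1 − rr)^i of the original deposit: Bank 1 lends 58.3·0.9130 = 53.2279, Bank 2 lends 58.3·0.9130² ≈ 48.5971, and so on.
Summing a geometric series: total = 58.3·[0.9130·(1 − 0.9130^7) / (1 − 0.9130)] ≈ 288.2842 million.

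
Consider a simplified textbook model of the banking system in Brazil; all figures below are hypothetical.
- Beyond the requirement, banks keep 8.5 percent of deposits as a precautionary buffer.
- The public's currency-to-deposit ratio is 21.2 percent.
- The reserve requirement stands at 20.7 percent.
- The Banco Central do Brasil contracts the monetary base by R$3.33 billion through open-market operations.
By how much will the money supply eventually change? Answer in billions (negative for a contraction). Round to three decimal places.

The money multiplier is m = (1 + c) / (rr + e + c) = (1 + 0.212) / (0.207 + 0.085 + 0.212) ≈ 2.40476.
The sale removes 3.33 billion of base, so ΔM = m × ΔMB = 2.40476 × (−3.33) ≈ -8.0079 billion.

-8.008 billion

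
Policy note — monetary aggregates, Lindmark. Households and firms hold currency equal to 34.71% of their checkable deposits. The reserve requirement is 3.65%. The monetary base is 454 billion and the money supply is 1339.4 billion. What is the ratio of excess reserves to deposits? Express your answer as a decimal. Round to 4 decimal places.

Using m = M/MB = 1339.4/454 ≈ 2.950220. Since m = (1 + c)/(c + rr + e), the denominator satisfies c + rr + e = (1 + c)/m = (1 + 0.3471) / 2.950220 ≈ 0.456610.
With c = 0.3471 and rr = 0.0365, the ratio of excess reserves to deposits is 0.456610 − 0.3471 − 0.0365 = 0.07301.

0.0730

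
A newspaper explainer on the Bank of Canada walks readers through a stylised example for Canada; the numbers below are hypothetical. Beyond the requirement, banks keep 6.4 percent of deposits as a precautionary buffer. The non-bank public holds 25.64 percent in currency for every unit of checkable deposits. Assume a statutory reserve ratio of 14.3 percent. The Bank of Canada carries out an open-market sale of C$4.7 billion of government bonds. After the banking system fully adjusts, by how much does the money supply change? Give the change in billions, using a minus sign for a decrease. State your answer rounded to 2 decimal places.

-12.74 billion

The money multiplier is m = (1 + c) / (rr + e + c) = (1 + 0.2564) / (0.143 + 0.064 + 0.2564) ≈ 2.7113.
The sale removes 4.7 billion of base, so ΔM = m × ΔMB = 2.7113 × (−4.7) ≈ -12.7431 billion.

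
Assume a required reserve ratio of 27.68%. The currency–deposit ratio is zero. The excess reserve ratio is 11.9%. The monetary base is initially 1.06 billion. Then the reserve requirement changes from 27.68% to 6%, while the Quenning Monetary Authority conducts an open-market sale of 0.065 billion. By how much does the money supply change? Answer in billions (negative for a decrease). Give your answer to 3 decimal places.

Before: m₁ = 1 / (0.2768 + 0.119) ≈ 2.52653, MB₁ = 1.06, so M₁ = 2.52653 × 1.06 ≈ 2.6781 billion.
After: m₂ = 1 / (0.06 + 0.119) ≈ 5.58659, MB₂ = 1.06 − 0.065 = 0.995, so M₂ = 5.58659 × 0.995 ≈ 5.5587 billion.
ΔM = M₂ − M₁ = 5.5587 − 2.6781 = 2.8806 billion.

2.881 billion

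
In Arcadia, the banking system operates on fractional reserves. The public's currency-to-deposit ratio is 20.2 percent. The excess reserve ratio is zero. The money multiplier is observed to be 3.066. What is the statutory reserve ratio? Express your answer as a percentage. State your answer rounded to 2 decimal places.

Using m = 3.066. Since m = (1 + c)/(c + rr + e), the denominator satisfies c + rr + e = (1 + c)/m = (1 + 0.202) / 3.066 ≈ 0.392042.
With c = 0.202 and e = 0, the statutory reserve ratio is 0.392042 − 0.202 − 0 = 0.190042.

19.00%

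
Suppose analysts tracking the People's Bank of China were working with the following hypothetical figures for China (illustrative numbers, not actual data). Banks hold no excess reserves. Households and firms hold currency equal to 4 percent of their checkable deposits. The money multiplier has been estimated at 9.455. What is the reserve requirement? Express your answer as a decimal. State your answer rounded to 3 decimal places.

Using m = 9.455. Since m = (1 + c)/(c + rr + e), the denominator satisfies c + rr + e = (1 + c)/m = (1 + 0.04) / 9.455 ≈ 0.109995.
With c = 0.04 and e = 0, the reserve requirement is 0.109995 − 0.04 − 0 = 0.069995.

0.070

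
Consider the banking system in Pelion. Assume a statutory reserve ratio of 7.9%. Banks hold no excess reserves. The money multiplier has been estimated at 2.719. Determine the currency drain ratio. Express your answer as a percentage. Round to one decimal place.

45.7%

Using m = 2.719. From m = (1 + c)/(c + rr + e), rearranging gives 1 + c = m·(c + rr + e), so c·(1 − m) = m·(rr + e) − 1.
Hence c = [m·(rr + e) − 1]/(1 − m) = [2.719 × (0.079 + 0) − 1] / (1 − 2.719) ≈ 0.456777.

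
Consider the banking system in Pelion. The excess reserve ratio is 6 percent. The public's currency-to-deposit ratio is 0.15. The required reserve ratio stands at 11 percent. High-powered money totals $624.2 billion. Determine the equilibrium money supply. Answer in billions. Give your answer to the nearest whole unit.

$2243 billion

The money multiplier is m = (1 + c) / (rr + e + c) = (1 + 0.15) / (0.11 + 0.06 + 0.15) ≈ 3.5937.
So M = m × MB = 3.5937 × 624.2 ≈ 2243.1875 billion.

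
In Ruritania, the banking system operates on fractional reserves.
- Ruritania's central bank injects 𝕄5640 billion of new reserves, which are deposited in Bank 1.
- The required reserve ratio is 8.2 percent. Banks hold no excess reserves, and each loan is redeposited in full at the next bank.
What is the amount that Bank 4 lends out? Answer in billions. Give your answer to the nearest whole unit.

Each bank lends a fraction (1 − rr) = 0.9180 of the deposit it receives, so Bank 4 receives 5640·0.9180^3 and lends 5640·0.9180^4 ≈ 4005.4363 billion.

𝕄4005 billion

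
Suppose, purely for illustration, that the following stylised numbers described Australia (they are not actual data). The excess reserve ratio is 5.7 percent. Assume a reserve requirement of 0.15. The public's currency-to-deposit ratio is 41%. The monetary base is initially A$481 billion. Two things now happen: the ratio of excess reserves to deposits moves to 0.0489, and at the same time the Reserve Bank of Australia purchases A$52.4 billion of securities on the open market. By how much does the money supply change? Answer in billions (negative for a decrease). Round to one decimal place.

A$136.0 billion

Before: m₁ = (1 + 0.41) / (0.15 + 0.057 + 0.41) ≈ 2.28525, MB₁ = 481, so M₁ = 2.28525 × 481 ≈ 1099.2052 billion.
After: m₂ = (1 + 0.41) / (0.15 + 0.0489 + 0.41) ≈ 2.31565, MB₂ = 481 + 52.4 = 533.4, so M₂ = 2.31565 × 533.4 ≈ 1235.1677 billion.
ΔM = M₂ − M₁ = 1235.1677 − 1099.2052 = 135.9625 billion.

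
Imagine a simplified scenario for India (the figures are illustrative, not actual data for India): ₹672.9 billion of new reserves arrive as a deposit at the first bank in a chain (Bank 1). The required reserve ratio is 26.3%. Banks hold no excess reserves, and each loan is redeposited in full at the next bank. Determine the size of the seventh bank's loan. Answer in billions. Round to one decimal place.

Each bank lends a fraction (1 − rr) = 0.7370 of the deposit it receives, so Bank 7 receives 672.9·0.7370^6 and lends 672.9·0.7370^7 ≈ 79.4736 billion.

₹79.5 billion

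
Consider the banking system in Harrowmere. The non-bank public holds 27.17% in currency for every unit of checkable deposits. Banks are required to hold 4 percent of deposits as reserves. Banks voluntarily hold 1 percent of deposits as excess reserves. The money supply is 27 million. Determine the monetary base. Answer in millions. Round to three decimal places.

6.830 million

The money multiplier is m = (1 + c) / (rr + e + c) = (1 + 0.2717) / (0.04 + 0.01 + 0.2717) ≈ 3.953062.
MB = M / m = 27 / 3.953062 ≈ 6.8301 million.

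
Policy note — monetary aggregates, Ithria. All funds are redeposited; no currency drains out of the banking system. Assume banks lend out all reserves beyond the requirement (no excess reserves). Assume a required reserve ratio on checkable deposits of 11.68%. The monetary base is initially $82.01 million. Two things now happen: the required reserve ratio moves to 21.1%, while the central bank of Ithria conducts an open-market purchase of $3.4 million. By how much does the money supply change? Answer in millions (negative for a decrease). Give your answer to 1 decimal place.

Before: m₁ = 1 / (0.1168) ≈ 8.5616, MB₁ = 82.01, so M₁ = 8.5616 × 82.01 ≈ 702.1368 million.
After: m₂ = 1 / (0.211) ≈ 4.7393, MB₂ = 82.01 + 3.4 = 85.41, so M₂ = 4.7393 × 85.41 ≈ 404.7836 million.
ΔM = M₂ − M₁ = 404.7836 − 702.1368 = -297.3532 million.

-297.4 million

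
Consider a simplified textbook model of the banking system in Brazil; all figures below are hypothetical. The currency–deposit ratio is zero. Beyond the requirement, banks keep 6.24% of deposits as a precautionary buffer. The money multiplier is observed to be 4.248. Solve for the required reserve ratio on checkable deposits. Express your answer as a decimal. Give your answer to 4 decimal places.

Using m = 4.248. Since m = (1 + c)/(c + rr + e), the denominator satisfies c + rr + e = (1 + c)/m = (1 + 0) / 4.248 ≈ 0.235405.
With c = 0 and e = 0.0624, the required reserve ratio on checkable deposits is 0.235405 − 0 − 0.0624 = 0.173005.

0.1730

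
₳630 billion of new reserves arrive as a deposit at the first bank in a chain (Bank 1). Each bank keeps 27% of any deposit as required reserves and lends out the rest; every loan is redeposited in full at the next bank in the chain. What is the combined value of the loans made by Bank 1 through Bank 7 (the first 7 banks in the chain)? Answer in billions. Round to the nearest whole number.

Bank i lends (1 − rr)^i of the original deposit: Bank 1 lends 630·0.7300 = 459.9000, Bank 2 lends 630·0.7300² = 335.7270, and so on.
Summing a geometric series: total = 630·[0.7300·(1 − 0.7300^7) / (1 − 0.7300)] ≈ 1515.1593 billion.

₳1515 billion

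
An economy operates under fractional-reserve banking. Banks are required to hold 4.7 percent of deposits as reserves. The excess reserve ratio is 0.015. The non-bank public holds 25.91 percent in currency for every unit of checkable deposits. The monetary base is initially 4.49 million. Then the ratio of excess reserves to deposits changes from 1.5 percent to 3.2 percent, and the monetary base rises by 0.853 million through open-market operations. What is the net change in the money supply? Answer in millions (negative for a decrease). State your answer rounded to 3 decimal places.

2.291 million

Before: m₁ = (1 + 0.2591) / (0.047 + 0.015 + 0.2591) ≈ 3.92121, MB₁ = 4.49, so M₁ = 3.92121 × 4.49 ≈ 17.6062 million.
After: m₂ = (1 + 0.2591) / (0.047 + 0.032 + 0.2591) ≈ 3.72405, MB₂ = 4.49 + 0.853 = 5.343, so M₂ = 3.72405 × 5.343 ≈ 19.8976 million.
ΔM = M₂ − M₁ = 19.8976 − 17.6062 = 2.2914 million.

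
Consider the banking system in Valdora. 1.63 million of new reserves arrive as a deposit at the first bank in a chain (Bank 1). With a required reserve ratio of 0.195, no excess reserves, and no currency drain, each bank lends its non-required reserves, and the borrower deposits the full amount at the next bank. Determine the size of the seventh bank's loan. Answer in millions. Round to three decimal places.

0.357 million

Each bank lends a fraction (1 − rr) = 0.8050 of the deposit it receives, so Bank 7 receives 1.63·0.8050^6 and lends 1.63·0.8050^7 ≈ 0.3571 million.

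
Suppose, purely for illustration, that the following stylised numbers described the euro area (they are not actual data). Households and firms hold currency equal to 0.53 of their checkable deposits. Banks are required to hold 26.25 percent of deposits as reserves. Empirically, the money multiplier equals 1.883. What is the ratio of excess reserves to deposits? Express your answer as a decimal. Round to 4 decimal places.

Using m = 1.883. Since m = (1 + c)/(c + rr + e), the denominator satisfies c + rr + e = (1 + c)/m = (1 + 0.53) / 1.883 ≈ 0.812533.
With c = 0.53 and rr = 0.2625, the ratio of excess reserves to deposits is 0.812533 − 0.53 − 0.2625 = 0.020033.

0.0200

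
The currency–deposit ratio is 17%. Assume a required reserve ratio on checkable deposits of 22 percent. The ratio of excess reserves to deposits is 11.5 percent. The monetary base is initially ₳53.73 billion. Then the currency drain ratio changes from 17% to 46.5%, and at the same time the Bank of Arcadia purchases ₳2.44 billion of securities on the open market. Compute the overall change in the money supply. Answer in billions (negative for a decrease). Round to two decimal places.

Before: m₁ = (1 + 0.17) / (0.22 + 0.115 + 0.17) ≈ 2.31683, MB₁ = 53.73, so M₁ = 2.31683 × 53.73 ≈ 124.4833 billion.
After: m₂ = (1 + 0.465) / (0.22 + 0.115 + 0.465) = 1.83125, MB₂ = 53.73 + 2.44 = 56.17, so M₂ = 1.83125 × 56.17 ≈ 102.8613 billion.
ΔM = M₂ − M₁ = 102.8613 − 124.4833 = -21.622 billion.

-21.62 billion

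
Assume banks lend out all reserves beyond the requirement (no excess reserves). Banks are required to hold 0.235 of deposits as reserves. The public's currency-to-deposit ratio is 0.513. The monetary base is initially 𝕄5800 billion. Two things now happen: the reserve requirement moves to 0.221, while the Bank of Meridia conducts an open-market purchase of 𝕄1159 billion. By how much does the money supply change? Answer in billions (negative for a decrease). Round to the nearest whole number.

𝕄2613 billion

Before: m₁ = (1 + 0.513) / (0.235 + 0.513) ≈ 2.02273, MB₁ = 5800, so M₁ = 2.02273 × 5800 = 11731.834 billion.
After: m₂ = (1 + 0.513) / (0.221 + 0.513) ≈ 2.06131, MB₂ = 5800 + 1159 = 6959, so M₂ = 2.06131 × 6959 ≈ 14344.6563 billion.
ΔM = M₂ − M₁ = 14344.6563 − 11731.834 = 2612.8223 billion.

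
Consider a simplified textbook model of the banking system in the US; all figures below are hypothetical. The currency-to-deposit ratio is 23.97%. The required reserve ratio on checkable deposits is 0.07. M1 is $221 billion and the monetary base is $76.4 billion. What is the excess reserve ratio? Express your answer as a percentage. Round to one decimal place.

Using m = M/MB = 221/76.4 ≈ 2.892670. Since m = (1 + c)/(c + rr + e), the denominator satisfies c + rr + e = (1 + c)/m = (1 + 0.2397) / 2.892670 ≈ 0.428566.
With c = 0.2397 and rr = 0.07, the excess reserve ratio is 0.428566 − 0.2397 − 0.07 = 0.118866.

11.9%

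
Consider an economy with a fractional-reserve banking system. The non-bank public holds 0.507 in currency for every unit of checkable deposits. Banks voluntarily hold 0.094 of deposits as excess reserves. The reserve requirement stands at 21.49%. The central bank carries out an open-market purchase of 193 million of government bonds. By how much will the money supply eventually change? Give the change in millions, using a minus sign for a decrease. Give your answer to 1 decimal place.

The money multiplier is m = (1 + c) / (rr + e + c) = (1 + 0.507) / (0.2149 + 0.094 + 0.507) ≈ 1.84704.
The purchase adds 193 million of base, so ΔM = m × ΔMB = 1.84704 × (+193) ≈ 356.4787 million.

356.5 million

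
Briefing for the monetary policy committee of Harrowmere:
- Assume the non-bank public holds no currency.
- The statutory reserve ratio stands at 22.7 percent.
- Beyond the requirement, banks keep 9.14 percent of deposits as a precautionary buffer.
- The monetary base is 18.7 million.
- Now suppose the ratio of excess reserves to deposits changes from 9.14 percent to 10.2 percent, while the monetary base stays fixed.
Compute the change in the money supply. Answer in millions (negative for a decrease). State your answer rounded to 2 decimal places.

Initially m₁ = 1 / (0.227 + 0.0914) ≈ 3.14070, so M₁ = 3.14070 × 18.7 ≈ 58.7311 million.
After the change m₂ = 1 / (0.227 + 0.102) ≈ 3.03951, so M₂ = 3.03951 × 18.7 ≈ 56.8388 million.
ΔM = M₂ − M₁ = 56.8388 − 58.7311 = -1.8923 million.

-1.89 million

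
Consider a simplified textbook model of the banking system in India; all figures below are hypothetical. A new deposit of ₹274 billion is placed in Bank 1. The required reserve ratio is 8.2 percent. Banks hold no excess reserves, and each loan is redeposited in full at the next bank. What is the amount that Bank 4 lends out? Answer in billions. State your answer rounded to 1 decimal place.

Each bank lends a fraction (1 − rr) = 0.9180 of the deposit it receives, so Bank 4 receives 274·0.9180^3 and lends 274·0.9180^4 ≈ 194.5903 billion.

₹194.6 billion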